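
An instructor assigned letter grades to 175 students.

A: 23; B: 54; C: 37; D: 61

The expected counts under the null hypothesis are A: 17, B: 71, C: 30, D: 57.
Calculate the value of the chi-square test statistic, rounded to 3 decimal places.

χ² = (23−17)²/17 + (54−71)²/71 + (37−30)²/30 + (61−57)²/57
   = 2.1176 + 4.0704 + 1.6333 + 0.2807
Sum = 8.102

8.102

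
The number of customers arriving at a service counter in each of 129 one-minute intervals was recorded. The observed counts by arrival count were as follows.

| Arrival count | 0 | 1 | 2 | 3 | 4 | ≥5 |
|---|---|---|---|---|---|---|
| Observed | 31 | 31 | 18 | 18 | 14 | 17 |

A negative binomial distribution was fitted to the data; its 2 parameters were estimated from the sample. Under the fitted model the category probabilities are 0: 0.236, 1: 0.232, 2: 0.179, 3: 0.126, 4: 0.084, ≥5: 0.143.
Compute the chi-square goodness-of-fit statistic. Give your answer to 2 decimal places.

2.40

Expected counts E_i = n·p_i: 129×0.236 = 30.444, 129×0.232 = 29.928, 129×0.179 = 23.091, 129×0.126 = 16.254, 129×0.084 = 10.836, 129×0.143 = 18.447.
cat         O        E   (O−E)²/E
0          31   30.444      0.010
1          31   29.928      0.038
2          18   23.091      1.122
3          18   16.254      0.188
4          14   10.836      0.924
≥5         17   18.447      0.114
Sum = 2.40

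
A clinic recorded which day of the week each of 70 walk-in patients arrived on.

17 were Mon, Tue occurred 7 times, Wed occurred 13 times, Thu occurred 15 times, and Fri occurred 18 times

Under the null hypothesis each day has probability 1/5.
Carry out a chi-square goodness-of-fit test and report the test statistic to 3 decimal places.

5.429

Expected count for each of the 5 categories: 70/5 = 14.
χ² = (17−14)²/14 + (7−14)²/14 + (13−14)²/14 + (15−14)²/14 + (18−14)²/14
   = 0.6429 + 3.5000 + 0.0714 + 0.0714 + 1.1429
Sum = 5.429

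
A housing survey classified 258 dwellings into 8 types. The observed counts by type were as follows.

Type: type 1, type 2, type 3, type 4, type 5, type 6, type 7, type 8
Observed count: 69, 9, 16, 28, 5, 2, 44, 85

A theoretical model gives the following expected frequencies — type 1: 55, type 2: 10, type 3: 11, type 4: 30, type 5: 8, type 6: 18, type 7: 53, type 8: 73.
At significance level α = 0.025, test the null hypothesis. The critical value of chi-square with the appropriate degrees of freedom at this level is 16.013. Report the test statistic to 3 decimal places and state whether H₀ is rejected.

24.918; reject

cat         O        E   (O−E)²/E
type 1     69       55     3.5636
type 2      9       10     0.1000
type 3     16       11     2.2727
type 4     28       30     0.1333
type 5      5        8     1.1250
type 6      2       18    14.2222
type 7     44       53     1.5283
type 8     85       73     1.9726
Sum = 24.918
df = 7. Since 24.918 > 16.013, we reject H₀.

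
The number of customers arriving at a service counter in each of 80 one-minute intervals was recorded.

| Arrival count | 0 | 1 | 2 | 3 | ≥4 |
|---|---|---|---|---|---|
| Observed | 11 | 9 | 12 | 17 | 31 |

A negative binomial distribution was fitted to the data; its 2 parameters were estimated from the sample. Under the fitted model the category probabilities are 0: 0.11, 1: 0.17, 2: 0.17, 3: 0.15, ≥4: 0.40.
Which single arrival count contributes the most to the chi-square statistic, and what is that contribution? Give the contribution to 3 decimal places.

3, 2.083

Expected counts E_i = n·p_i: 80×0.11 = 8.8, 80×0.17 = 13.6, 80×0.17 = 13.6, 80×0.15 = 12, 80×0.40 = 32.
cat         O        E   (O−E)²/E
0          11      8.8     0.5500
1           9     13.6     1.5559
2          12     13.6     0.1882
3          17       12     2.0833
≥4         31       32     0.0313
The largest term is for 3: 2.083.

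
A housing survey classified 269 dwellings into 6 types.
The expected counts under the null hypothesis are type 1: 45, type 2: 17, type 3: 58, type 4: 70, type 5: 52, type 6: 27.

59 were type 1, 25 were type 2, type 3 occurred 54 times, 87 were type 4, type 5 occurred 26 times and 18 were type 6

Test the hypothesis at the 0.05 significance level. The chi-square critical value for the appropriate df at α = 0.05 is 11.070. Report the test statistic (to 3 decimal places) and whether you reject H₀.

28.525; reject

type 1: (59 − 45)²/45 = 196/45 = 4.3556
type 2: (25 − 17)²/17 = 64/17 = 3.7647
type 3: (54 − 58)²/58 = 16/58 = 0.2759
type 4: (87 − 70)²/70 = 289/70 = 4.1286
type 5: (26 − 52)²/52 = 676/52 = 13.0000
type 6: (18 − 27)²/27 = 81/27 = 3.0000
Sum = 28.525
df = 5. Since 28.525 > 11.070, we reject H₀.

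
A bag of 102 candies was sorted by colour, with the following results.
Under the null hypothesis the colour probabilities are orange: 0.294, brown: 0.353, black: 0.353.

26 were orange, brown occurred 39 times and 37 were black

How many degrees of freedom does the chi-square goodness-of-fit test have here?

There are k = 3 categories and no parameters were estimated from the data, so df = 3 − 1 = 2.

2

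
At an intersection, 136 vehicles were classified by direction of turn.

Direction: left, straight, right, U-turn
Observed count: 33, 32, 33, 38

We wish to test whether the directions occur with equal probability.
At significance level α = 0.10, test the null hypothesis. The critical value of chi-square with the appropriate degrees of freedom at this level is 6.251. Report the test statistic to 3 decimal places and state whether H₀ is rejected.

0.647; do not reject

Under H₀ each category has probability 1/4, so each expected count is 136/4 = 34.
left: (33 − 34)²/34 = 1/34 = 0.0294
straight: (32 − 34)²/34 = 4/34 = 0.1176
right: (33 − 34)²/34 = 1/34 = 0.0294
U-turn: (38 − 34)²/34 = 16/34 = 0.4706
Sum = 0.647
df = 3. Since 0.647 < 6.251, we do not reject H₀.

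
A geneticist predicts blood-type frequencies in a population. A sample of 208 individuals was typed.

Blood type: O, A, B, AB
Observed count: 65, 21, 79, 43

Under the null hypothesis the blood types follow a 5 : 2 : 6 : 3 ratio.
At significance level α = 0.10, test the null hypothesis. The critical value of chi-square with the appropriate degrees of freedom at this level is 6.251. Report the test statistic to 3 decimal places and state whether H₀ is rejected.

Ratio total = 16. Expected counts: 208×5/16 = 65, 208×2/16 = 26, 208×6/16 = 78, 208×3/16 = 39.
cat         O        E   (O−E)²/E
O          65       65     0.0000
A          21       26     0.9615
B          79       78     0.0128
AB         43       39     0.4103
Sum = 1.385
df = 3. Since 1.385 < 6.251, we do not reject H₀.

1.385; do not reject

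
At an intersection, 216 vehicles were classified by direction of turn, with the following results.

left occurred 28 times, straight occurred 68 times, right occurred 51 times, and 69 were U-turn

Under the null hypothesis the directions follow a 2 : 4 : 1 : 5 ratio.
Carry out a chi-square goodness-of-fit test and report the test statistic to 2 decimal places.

Ratio total = 12. Expected counts: 216×2/12 = 36, 216×4/12 = 72, 216×1/12 = 18, 216×5/12 = 90.
cat           O        E   (O−E)²/E
left         28       36      1.778
straight     68       72      0.222
right        51       18     60.500
U-turn       69       90      4.900
Sum = 67.40

67.40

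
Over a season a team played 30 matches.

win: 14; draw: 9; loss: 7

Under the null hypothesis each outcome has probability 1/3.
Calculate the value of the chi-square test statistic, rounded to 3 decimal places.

2.600

Under H₀ each category has probability 1/3, so each expected count is 30/3 = 10.
cat         O        E   (O−E)²/E
win        14       10     1.6000
draw        9       10     0.1000
loss        7       10     0.9000
Sum = 2.600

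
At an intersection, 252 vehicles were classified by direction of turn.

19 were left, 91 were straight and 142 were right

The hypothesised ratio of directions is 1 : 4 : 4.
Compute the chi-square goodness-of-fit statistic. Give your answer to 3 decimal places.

Ratio total = 9. Expected counts: 252×1/9 = 28, 252×4/9 = 112, 252×4/9 = 112.
left: (19 − 28)²/28 = 81/28 = 2.8929
straight: (91 − 112)²/112 = 441/112 = 3.9375
right: (142 − 112)²/112 = 900/112 = 8.0357
Sum = 14.866

14.866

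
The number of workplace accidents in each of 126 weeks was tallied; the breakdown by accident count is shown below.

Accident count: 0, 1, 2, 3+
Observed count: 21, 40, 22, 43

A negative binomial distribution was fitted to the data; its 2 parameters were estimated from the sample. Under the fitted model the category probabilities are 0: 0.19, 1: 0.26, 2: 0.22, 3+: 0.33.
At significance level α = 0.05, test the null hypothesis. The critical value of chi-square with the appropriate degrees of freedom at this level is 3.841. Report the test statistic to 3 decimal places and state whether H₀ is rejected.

Expected counts E_i = n·p_i: 126×0.19 = 23.94, 126×0.26 = 32.76, 126×0.22 = 27.72, 126×0.33 = 41.58.
cat         O        E   (O−E)²/E
0          21    23.94     0.3611
1          40    32.76     1.6000
2          22    27.72     1.1803
3+         43    41.58     0.0485
Sum = 3.190
df = 1. Since 3.190 < 3.841, we do not reject H₀.

3.190; do not reject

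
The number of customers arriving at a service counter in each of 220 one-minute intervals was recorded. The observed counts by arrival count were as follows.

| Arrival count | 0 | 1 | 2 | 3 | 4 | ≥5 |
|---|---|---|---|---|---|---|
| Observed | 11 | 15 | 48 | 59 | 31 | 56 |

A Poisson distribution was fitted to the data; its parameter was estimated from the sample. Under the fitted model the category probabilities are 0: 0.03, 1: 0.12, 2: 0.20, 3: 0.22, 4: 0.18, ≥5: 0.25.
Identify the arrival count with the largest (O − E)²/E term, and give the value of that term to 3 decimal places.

1, 4.923

Expected counts E_i = n·p_i: 220×0.03 = 6.6, 220×0.12 = 26.4, 220×0.20 = 44, 220×0.22 = 48.4, 220×0.18 = 39.6, 220×0.25 = 55.
χ² = (11−6.6)²/6.6 + (15−26.4)²/26.4 + (48−44)²/44 + (59−48.4)²/48.4 + (31−39.6)²/39.6 + (56−55)²/55
   = 2.9333 + 4.9227 + 0.3636 + 2.3215 + 1.8677 + 0.0182
The largest term is for 1: 4.923.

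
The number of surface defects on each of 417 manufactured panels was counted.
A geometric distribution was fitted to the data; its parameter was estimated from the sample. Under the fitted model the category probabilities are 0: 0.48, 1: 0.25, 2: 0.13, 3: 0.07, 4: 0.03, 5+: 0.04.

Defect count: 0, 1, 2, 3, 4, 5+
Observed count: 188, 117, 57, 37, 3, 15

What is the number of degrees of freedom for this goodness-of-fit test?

There are k = 6 categories and 1 parameter estimated from the data, so df = 6 − 1 − 1 = 4.

4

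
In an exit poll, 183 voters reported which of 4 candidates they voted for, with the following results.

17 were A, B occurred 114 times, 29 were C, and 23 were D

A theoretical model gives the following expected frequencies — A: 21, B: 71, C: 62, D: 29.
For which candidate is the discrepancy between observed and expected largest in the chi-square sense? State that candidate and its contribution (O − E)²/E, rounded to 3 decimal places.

B, 26.042

A: (17 − 21)²/21 = 16/21 = 0.7619
B: (114 − 71)²/71 = 1849/71 = 26.0423
C: (29 − 62)²/62 = 1089/62 = 17.5645
D: (23 − 29)²/29 = 36/29 = 1.2414
The largest term is for B: 26.042.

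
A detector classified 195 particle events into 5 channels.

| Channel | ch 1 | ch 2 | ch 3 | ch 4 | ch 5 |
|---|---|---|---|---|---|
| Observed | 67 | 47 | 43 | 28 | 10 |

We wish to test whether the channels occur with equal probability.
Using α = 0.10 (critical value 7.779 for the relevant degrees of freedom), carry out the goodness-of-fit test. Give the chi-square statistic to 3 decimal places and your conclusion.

Expected count for each of the 5 categories: 195/5 = 39.
ch 1: (67 − 39)²/39 = 784/39 = 20.1026
ch 2: (47 − 39)²/39 = 64/39 = 1.6410
ch 3: (43 − 39)²/39 = 16/39 = 0.4103
ch 4: (28 − 39)²/39 = 121/39 = 3.1026
ch 5: (10 − 39)²/39 = 841/39 = 21.5641
Sum = 46.821
df = 4. Since 46.821 > 7.779, we reject H₀.

46.821; reject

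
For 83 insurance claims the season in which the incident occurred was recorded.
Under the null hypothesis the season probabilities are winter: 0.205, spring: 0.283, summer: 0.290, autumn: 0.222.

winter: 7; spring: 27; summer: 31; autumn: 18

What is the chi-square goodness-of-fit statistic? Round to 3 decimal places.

Expected counts E_i = n·p_i: 83×0.205 = 17.015, 83×0.283 = 23.489, 83×0.290 = 24.07, 83×0.222 = 18.426.
χ² = (7−17.015)²/17.015 + (27−23.489)²/23.489 + (31−24.07)²/24.07 + (18−18.426)²/18.426
   = 5.8948 + 0.5248 + 1.9952 + 0.0098
Sum = 8.425

8.425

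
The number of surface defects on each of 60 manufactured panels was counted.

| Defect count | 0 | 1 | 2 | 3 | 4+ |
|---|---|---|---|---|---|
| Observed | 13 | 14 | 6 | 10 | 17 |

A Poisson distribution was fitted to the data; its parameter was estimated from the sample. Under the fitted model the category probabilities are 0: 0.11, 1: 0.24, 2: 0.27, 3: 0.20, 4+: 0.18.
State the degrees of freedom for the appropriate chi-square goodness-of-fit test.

3

There are k = 5 categories and 1 parameter estimated from the data, so df = 5 − 1 − 1 = 3.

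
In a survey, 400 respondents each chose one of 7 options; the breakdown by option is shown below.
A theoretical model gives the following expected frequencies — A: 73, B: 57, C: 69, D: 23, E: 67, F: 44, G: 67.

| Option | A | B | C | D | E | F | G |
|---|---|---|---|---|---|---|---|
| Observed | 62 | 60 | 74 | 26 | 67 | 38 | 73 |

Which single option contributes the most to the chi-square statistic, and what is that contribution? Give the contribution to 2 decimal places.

χ² = (62−73)²/73 + (60−57)²/57 + (74−69)²/69 + (26−23)²/23 + (67−67)²/67 + (38−44)²/44 + (73−67)²/67
   = 1.658 + 0.158 + 0.362 + 0.391 + 0.000 + 0.818 + 0.537
The largest term is for A: 1.66.

A, 1.66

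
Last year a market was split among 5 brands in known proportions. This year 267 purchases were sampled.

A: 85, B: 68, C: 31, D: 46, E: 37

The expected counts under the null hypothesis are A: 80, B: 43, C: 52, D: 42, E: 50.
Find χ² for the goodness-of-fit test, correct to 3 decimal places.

27.089

cat         O        E   (O−E)²/E
A          85       80     0.3125
B          68       43    14.5349
C          31       52     8.4808
D          46       42     0.3810
E          37       50     3.3800
Sum = 27.089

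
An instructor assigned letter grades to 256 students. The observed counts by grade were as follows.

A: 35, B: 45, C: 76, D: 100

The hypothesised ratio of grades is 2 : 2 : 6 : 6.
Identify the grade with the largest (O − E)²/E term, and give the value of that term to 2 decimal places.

B, 5.28

Ratio total = 16. Expected counts: 256×2/16 = 32, 256×2/16 = 32, 256×6/16 = 96, 256×6/16 = 96.
cat         O        E   (O−E)²/E
A          35       32      0.281
B          45       32      5.281
C          76       96      4.167
D         100       96      0.167
The largest term is for B: 5.28.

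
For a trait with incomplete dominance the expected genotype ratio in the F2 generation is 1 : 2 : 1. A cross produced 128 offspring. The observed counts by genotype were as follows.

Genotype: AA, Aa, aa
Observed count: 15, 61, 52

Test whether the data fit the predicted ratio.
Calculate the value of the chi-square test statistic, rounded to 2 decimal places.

Ratio total = 4. Expected counts: 128×1/4 = 32, 128×2/4 = 64, 128×1/4 = 32.
AA: (15 − 32)²/32 = 289/32 = 9.031
Aa: (61 − 64)²/64 = 9/64 = 0.141
aa: (52 − 32)²/32 = 400/32 = 12.500
Sum = 21.67

21.67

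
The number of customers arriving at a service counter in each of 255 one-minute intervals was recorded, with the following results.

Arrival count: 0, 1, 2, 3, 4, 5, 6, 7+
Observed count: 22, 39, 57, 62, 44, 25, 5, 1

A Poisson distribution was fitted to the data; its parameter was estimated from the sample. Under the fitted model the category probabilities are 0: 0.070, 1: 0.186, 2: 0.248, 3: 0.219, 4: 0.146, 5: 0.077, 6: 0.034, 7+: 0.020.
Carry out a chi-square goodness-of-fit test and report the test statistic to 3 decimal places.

11.304

Expected counts E_i = n·p_i: 255×0.070 = 17.85, 255×0.186 = 47.43, 255×0.248 = 63.24, 255×0.219 = 55.845, 255×0.146 = 37.23, 255×0.077 = 19.635, 255×0.034 = 8.67, 255×0.020 = 5.1.
cat         O        E   (O−E)²/E
0          22    17.85     0.9648
1          39    47.43     1.4983
2          57    63.24     0.6157
3          62   55.845     0.6784
4          44    37.23     1.2311
5          25   19.635     1.4659
6           5     8.67     1.5535
7+          1      5.1     3.2961
Sum = 11.304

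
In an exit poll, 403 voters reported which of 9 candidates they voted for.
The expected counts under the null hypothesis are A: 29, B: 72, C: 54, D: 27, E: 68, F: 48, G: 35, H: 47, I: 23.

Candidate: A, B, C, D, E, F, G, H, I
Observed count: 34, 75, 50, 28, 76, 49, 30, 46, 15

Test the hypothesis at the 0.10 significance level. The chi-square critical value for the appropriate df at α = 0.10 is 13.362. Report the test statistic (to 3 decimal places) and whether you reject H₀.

5.801; do not reject

cat         O        E   (O−E)²/E
A          34       29     0.8621
B          75       72     0.1250
C          50       54     0.2963
D          28       27     0.0370
E          76       68     0.9412
F          49       48     0.0208
G          30       35     0.7143
H          46       47     0.0213
I          15       23     2.7826
Sum = 5.801
df = 8. Since 5.801 < 13.362, we do not reject H₀.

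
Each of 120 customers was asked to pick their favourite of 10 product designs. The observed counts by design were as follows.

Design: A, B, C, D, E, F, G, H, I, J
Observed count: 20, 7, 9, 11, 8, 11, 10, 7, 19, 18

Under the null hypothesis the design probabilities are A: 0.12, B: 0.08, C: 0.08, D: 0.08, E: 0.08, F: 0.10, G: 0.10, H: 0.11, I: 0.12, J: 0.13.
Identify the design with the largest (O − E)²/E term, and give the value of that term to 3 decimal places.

Expected counts E_i = n·p_i: 120×0.12 = 14.4, 120×0.08 = 9.6, 120×0.08 = 9.6, 120×0.08 = 9.6, 120×0.08 = 9.6, 120×0.10 = 12, 120×0.10 = 12, 120×0.11 = 13.2, 120×0.12 = 14.4, 120×0.13 = 15.6.
χ² = (20−14.4)²/14.4 + (7−9.6)²/9.6 + (9−9.6)²/9.6 + (11−9.6)²/9.6 + (8−9.6)²/9.6 + (11−12)²/12 + (10−12)²/12 + (7−13.2)²/13.2 + (19−14.4)²/14.4 + (18−15.6)²/15.6
   = 2.1778 + 0.7042 + 0.0375 + 0.2042 + 0.2667 + 0.0833 + 0.3333 + 2.9121 + 1.4694 + 0.3692
The largest term is for H: 2.912.

H, 2.912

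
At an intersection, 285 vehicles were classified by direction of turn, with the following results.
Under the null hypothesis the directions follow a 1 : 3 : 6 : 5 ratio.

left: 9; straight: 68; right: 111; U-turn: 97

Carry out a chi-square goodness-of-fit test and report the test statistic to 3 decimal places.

Ratio total = 15. Expected counts: 285×1/15 = 19, 285×3/15 = 57, 285×6/15 = 114, 285×5/15 = 95.
cat           O        E   (O−E)²/E
left          9       19     5.2632
straight     68       57     2.1228
right       111      114     0.0789
U-turn       97       95     0.0421
Sum = 7.507

7.507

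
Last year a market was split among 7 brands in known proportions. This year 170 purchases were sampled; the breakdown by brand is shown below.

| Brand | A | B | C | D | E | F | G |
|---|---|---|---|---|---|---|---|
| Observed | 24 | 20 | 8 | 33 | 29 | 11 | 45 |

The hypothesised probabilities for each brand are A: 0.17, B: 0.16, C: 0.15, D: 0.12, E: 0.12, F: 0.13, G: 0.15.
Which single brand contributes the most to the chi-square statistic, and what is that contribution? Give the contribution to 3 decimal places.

Expected counts E_i = n·p_i: 170×0.17 = 28.9, 170×0.16 = 27.2, 170×0.15 = 25.5, 170×0.12 = 20.4, 170×0.12 = 20.4, 170×0.13 = 22.1, 170×0.15 = 25.5.
χ² = (24−28.9)²/28.9 + (20−27.2)²/27.2 + (8−25.5)²/25.5 + (33−20.4)²/20.4 + (29−20.4)²/20.4 + (11−22.1)²/22.1 + (45−25.5)²/25.5
   = 0.8308 + 1.9059 + 12.0098 + 7.7824 + 3.6255 + 5.5751 + 14.9118
The largest term is for G: 14.912.

G, 14.912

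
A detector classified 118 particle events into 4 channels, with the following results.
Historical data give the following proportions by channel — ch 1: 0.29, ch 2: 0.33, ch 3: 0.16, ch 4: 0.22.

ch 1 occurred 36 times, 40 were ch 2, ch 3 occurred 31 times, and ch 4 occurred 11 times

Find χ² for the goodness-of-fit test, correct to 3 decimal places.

Expected counts E_i = n·p_i: 118×0.29 = 34.22, 118×0.33 = 38.94, 118×0.16 = 18.88, 118×0.22 = 25.96.
cat         O        E   (O−E)²/E
ch 1       36    34.22     0.0926
ch 2       40    38.94     0.0289
ch 3       31    18.88     7.7804
ch 4       11    25.96     8.6210
Sum = 16.523

16.523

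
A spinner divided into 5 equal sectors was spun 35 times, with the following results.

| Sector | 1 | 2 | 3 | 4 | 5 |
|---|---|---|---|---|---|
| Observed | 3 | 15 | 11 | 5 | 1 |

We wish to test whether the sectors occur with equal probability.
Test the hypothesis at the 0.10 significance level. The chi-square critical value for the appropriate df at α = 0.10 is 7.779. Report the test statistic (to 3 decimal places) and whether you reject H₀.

Expected count for each of the 5 categories: 35/5 = 7.
1: (3 − 7)²/7 = 16/7 = 2.2857
2: (15 − 7)²/7 = 64/7 = 9.1429
3: (11 − 7)²/7 = 16/7 = 2.2857
4: (5 − 7)²/7 = 4/7 = 0.5714
5: (1 − 7)²/7 = 36/7 = 5.1429
Sum = 19.429
df = 4. Since 19.429 > 7.779, we reject H₀.

19.429; reject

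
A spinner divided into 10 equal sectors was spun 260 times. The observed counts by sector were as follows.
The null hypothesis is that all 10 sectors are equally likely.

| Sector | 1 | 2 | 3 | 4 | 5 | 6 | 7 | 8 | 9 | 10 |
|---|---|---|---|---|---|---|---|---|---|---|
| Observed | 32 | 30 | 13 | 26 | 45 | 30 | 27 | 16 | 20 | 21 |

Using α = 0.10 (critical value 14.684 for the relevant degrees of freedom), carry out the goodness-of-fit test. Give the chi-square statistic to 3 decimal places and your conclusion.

29.231; reject

Under H₀ each category has probability 1/10, so each expected count is 260/10 = 26.
χ² = (32−26)²/26 + (30−26)²/26 + (13−26)²/26 + (26−26)²/26 + (45−26)²/26 + (30−26)²/26 + (27−26)²/26 + (16−26)²/26 + (20−26)²/26 + (21−26)²/26
   = 1.3846 + 0.6154 + 6.5000 + 0.0000 + 13.8846 + 0.6154 + 0.0385 + 3.8462 + 1.3846 + 0.9615
Sum = 29.231
df = 9. Since 29.231 > 14.684, we reject H₀.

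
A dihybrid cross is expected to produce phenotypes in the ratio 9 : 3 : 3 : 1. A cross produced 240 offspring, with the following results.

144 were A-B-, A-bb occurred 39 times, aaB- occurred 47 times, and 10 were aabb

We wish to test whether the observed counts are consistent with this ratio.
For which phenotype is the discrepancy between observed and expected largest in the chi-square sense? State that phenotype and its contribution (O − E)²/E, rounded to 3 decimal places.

Ratio total = 16. Expected counts: 240×9/16 = 135, 240×3/16 = 45, 240×3/16 = 45, 240×1/16 = 15.
cat         O        E   (O−E)²/E
A-B-      144      135     0.6000
A-bb       39       45     0.8000
aaB-       47       45     0.0889
aabb       10       15     1.6667
The largest term is for aabb: 1.667.

aabb, 1.667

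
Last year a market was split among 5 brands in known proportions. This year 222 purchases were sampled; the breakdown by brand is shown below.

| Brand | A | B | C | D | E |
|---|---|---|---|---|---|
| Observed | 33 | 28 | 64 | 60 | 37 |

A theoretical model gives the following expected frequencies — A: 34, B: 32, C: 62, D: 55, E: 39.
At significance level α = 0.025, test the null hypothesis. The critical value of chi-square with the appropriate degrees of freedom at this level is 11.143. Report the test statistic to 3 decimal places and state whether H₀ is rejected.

1.151; do not reject

χ² = (33−34)²/34 + (28−32)²/32 + (64−62)²/62 + (60−55)²/55 + (37−39)²/39
   = 0.0294 + 0.5000 + 0.0645 + 0.4545 + 0.1026
Sum = 1.151
df = 4. Since 1.151 < 11.143, we do not reject H₀.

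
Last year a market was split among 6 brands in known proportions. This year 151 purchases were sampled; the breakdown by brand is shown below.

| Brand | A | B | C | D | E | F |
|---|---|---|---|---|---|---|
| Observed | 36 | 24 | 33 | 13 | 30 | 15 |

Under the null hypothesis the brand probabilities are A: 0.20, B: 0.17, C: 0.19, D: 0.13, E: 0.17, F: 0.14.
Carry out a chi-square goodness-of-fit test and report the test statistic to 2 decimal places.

6.62

Expected counts E_i = n·p_i: 151×0.20 = 30.2, 151×0.17 = 25.67, 151×0.19 = 28.69, 151×0.13 = 19.63, 151×0.17 = 25.67, 151×0.14 = 21.14.
cat         O        E   (O−E)²/E
A          36     30.2      1.114
B          24    25.67      0.109
C          33    28.69      0.647
D          13    19.63      2.239
E          30    25.67      0.730
F          15    21.14      1.783
Sum = 6.62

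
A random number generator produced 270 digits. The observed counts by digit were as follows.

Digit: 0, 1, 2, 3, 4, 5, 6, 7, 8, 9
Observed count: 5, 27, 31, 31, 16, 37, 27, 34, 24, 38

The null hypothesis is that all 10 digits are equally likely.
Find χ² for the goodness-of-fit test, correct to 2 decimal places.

33.93

Expected count for each of the 10 categories: 270/10 = 27.
χ² = (5−27)²/27 + (27−27)²/27 + (31−27)²/27 + (31−27)²/27 + (16−27)²/27 + (37−27)²/27 + (27−27)²/27 + (34−27)²/27 + (24−27)²/27 + (38−27)²/27
   = 17.926 + 0.000 + 0.593 + 0.593 + 4.481 + 3.704 + 0.000 + 1.815 + 0.333 + 4.481
Sum = 33.93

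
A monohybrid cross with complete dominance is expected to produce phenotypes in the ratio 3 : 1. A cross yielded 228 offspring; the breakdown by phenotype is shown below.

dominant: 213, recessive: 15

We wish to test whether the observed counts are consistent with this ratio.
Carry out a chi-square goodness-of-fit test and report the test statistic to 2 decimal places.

41.26

Ratio total = 4. Expected counts: 228×3/4 = 171, 228×1/4 = 57.
cat            O        E   (O−E)²/E
dominant     213      171     10.316
recessive     15       57     30.947
Sum = 41.26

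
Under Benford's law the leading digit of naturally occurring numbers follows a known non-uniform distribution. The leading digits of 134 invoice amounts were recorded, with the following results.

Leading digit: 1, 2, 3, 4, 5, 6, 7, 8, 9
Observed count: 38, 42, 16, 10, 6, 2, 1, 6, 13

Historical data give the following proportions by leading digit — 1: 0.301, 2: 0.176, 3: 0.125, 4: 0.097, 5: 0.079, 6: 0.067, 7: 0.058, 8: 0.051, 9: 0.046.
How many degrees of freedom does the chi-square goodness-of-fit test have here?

There are k = 9 categories and no parameters were estimated from the data, so df = 9 − 1 = 8.

8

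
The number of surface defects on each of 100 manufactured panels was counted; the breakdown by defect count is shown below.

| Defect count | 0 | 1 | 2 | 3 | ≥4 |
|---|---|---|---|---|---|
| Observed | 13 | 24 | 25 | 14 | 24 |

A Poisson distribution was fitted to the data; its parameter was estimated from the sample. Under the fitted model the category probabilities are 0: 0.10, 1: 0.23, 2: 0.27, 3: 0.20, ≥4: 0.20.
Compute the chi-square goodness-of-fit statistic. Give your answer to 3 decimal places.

Expected counts E_i = n·p_i: 100×0.10 = 10, 100×0.23 = 23, 100×0.27 = 27, 100×0.20 = 20, 100×0.20 = 20.
0: (13 − 10)²/10 = 9/10 = 0.9000
1: (24 − 23)²/23 = 1/23 = 0.0435
2: (25 − 27)²/27 = 4/27 = 0.1481
3: (14 − 20)²/20 = 36/20 = 1.8000
≥4: (24 − 20)²/20 = 16/20 = 0.8000
Sum = 3.692

3.692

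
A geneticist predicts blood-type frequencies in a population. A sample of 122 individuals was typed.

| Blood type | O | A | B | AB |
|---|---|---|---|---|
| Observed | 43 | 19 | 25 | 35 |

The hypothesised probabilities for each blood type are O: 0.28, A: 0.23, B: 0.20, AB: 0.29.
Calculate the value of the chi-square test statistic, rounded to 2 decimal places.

5.23

Expected counts E_i = n·p_i: 122×0.28 = 34.16, 122×0.23 = 28.06, 122×0.20 = 24.4, 122×0.29 = 35.38.
cat         O        E   (O−E)²/E
O          43    34.16      2.288
A          19    28.06      2.925
B          25     24.4      0.015
AB         35    35.38      0.004
Sum = 5.23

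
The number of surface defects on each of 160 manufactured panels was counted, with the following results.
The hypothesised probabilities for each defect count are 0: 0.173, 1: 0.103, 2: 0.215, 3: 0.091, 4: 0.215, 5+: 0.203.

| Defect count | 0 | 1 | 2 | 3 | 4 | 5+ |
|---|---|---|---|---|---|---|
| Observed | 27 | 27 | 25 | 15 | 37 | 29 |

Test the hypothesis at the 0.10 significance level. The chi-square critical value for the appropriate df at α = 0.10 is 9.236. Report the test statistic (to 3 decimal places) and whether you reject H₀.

Expected counts E_i = n·p_i: 160×0.173 = 27.68, 160×0.103 = 16.48, 160×0.215 = 34.4, 160×0.091 = 14.56, 160×0.215 = 34.4, 160×0.203 = 32.48.
χ² = (27−27.68)²/27.68 + (27−16.48)²/16.48 + (25−34.4)²/34.4 + (15−14.56)²/14.56 + (37−34.4)²/34.4 + (29−32.48)²/32.48
   = 0.0167 + 6.7154 + 2.5686 + 0.0133 + 0.1965 + 0.3729
Sum = 9.883
df = 5. Since 9.883 > 9.236, we reject H₀.

9.883; reject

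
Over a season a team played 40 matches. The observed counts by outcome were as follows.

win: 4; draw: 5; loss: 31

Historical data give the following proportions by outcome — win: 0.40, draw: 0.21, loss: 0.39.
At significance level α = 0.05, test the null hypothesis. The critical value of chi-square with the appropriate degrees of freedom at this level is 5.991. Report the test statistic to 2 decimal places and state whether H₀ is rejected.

Expected counts E_i = n·p_i: 40×0.40 = 16, 40×0.21 = 8.4, 40×0.39 = 15.6.
cat         O        E   (O−E)²/E
win         4       16      9.000
draw        5      8.4      1.376
loss       31     15.6     15.203
Sum = 25.58
df = 2. Since 25.58 > 5.991, we reject H₀.

25.58; reject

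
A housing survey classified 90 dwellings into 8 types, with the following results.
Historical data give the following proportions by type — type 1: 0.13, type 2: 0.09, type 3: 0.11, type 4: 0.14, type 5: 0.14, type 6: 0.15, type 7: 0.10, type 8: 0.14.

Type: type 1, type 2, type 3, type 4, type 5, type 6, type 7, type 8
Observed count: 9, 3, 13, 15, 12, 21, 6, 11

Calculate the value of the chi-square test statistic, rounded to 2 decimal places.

10.66

Expected counts E_i = n·p_i: 90×0.13 = 11.7, 90×0.09 = 8.1, 90×0.11 = 9.9, 90×0.14 = 12.6, 90×0.14 = 12.6, 90×0.15 = 13.5, 90×0.10 = 9, 90×0.14 = 12.6.
type 1: (9 − 11.7)²/11.7 = 7.29/11.7 = 0.623
type 2: (3 − 8.1)²/8.1 = 26.01/8.1 = 3.211
type 3: (13 − 9.9)²/9.9 = 9.61/9.9 = 0.971
type 4: (15 − 12.6)²/12.6 = 5.76/12.6 = 0.457
type 5: (12 − 12.6)²/12.6 = 0.36/12.6 = 0.029
type 6: (21 − 13.5)²/13.5 = 56.25/13.5 = 4.167
type 7: (6 − 9)²/9 = 9/9 = 1.000
type 8: (11 − 12.6)²/12.6 = 2.56/12.6 = 0.203
Sum = 10.66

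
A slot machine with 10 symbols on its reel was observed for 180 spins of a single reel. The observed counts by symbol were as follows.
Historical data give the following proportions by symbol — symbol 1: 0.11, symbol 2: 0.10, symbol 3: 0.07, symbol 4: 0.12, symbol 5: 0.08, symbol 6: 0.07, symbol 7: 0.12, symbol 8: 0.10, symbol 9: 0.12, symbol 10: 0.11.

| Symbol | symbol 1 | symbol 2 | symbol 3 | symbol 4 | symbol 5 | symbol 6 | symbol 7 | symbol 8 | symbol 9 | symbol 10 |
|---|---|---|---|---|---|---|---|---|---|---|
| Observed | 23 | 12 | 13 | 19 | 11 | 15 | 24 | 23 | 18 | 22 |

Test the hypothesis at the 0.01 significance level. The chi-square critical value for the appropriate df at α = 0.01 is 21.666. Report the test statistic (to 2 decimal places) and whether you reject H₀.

Expected counts E_i = n·p_i: 180×0.11 = 19.8, 180×0.10 = 18, 180×0.07 = 12.6, 180×0.12 = 21.6, 180×0.08 = 14.4, 180×0.07 = 12.6, 180×0.12 = 21.6, 180×0.10 = 18, 180×0.12 = 21.6, 180×0.11 = 19.8.
χ² = (23−19.8)²/19.8 + (12−18)²/18 + (13−12.6)²/12.6 + (19−21.6)²/21.6 + (11−14.4)²/14.4 + (15−12.6)²/12.6 + (24−21.6)²/21.6 + (23−18)²/18 + (18−21.6)²/21.6 + (22−19.8)²/19.8
   = 0.517 + 2.000 + 0.013 + 0.313 + 0.803 + 0.457 + 0.267 + 1.389 + 0.600 + 0.244
Sum = 6.60
df = 9. Since 6.60 < 21.666, we do not reject H₀.

6.60; do not reject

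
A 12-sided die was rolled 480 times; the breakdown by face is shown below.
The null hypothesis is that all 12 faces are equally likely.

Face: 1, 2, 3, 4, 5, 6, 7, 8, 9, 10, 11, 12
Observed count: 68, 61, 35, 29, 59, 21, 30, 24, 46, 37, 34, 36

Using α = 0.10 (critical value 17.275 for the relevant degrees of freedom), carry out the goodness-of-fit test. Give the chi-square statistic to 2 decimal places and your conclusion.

63.65; reject

Under H₀ each category has probability 1/12, so each expected count is 480/12 = 40.
cat         O        E   (O−E)²/E
1          68       40     19.600
2          61       40     11.025
3          35       40      0.625
4          29       40      3.025
5          59       40      9.025
6          21       40      9.025
7          30       40      2.500
8          24       40      6.400
9          46       40      0.900
10         37       40      0.225
11         34       40      0.900
12         36       40      0.400
Sum = 63.65
df = 11. Since 63.65 > 17.275, we reject H₀.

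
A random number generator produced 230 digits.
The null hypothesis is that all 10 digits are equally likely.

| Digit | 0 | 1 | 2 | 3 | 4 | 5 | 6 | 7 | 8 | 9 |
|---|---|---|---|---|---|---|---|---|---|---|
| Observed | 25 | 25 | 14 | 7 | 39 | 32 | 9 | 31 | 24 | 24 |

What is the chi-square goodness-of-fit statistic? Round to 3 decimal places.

41.043

Expected count for each of the 10 categories: 230/10 = 23.
χ² = (25−23)²/23 + (25−23)²/23 + (14−23)²/23 + (7−23)²/23 + (39−23)²/23 + (32−23)²/23 + (9−23)²/23 + (31−23)²/23 + (24−23)²/23 + (24−23)²/23
   = 0.1739 + 0.1739 + 3.5217 + 11.1304 + 11.1304 + 3.5217 + 8.5217 + 2.7826 + 0.0435 + 0.0435
Sum = 41.043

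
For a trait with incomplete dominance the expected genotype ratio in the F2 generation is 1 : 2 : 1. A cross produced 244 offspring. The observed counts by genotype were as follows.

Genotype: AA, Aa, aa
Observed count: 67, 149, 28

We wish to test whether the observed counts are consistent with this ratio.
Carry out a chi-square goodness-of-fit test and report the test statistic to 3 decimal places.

24.418

Ratio total = 4. Expected counts: 244×1/4 = 61, 244×2/4 = 122, 244×1/4 = 61.
χ² = (67−61)²/61 + (149−122)²/122 + (28−61)²/61
   = 0.5902 + 5.9754 + 17.8525
Sum = 24.418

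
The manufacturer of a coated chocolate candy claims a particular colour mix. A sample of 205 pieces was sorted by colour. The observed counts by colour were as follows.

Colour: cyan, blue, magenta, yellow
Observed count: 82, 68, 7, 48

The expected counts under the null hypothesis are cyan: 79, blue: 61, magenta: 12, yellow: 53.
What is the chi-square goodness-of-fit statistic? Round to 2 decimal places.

3.47

χ² = (82−79)²/79 + (68−61)²/61 + (7−12)²/12 + (48−53)²/53
   = 0.114 + 0.803 + 2.083 + 0.472
Sum = 3.47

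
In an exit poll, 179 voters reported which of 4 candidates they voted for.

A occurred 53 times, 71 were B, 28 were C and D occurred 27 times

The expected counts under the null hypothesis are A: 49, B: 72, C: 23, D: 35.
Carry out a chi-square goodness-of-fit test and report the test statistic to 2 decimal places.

3.26

A: (53 − 49)²/49 = 16/49 = 0.327
B: (71 − 72)²/72 = 1/72 = 0.014
C: (28 − 23)²/23 = 25/23 = 1.087
D: (27 − 35)²/35 = 64/35 = 1.829
Sum = 3.26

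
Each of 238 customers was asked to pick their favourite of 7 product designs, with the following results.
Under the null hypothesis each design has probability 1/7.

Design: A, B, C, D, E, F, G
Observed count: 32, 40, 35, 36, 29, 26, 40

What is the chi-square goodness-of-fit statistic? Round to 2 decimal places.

5.00

Under H₀ each category has probability 1/7, so each expected count is 238/7 = 34.
A: (32 − 34)²/34 = 4/34 = 0.118
B: (40 − 34)²/34 = 36/34 = 1.059
C: (35 − 34)²/34 = 1/34 = 0.029
D: (36 − 34)²/34 = 4/34 = 0.118
E: (29 − 34)²/34 = 25/34 = 0.735
F: (26 − 34)²/34 = 64/34 = 1.882
G: (40 − 34)²/34 = 36/34 = 1.059
Sum = 5.00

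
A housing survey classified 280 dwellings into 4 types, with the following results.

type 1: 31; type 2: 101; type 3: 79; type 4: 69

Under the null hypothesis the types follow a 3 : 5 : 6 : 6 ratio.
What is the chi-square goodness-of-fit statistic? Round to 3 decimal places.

19.586

Ratio total = 20. Expected counts: 280×3/20 = 42, 280×5/20 = 70, 280×6/20 = 84, 280×6/20 = 84.
χ² = (31−42)²/42 + (101−70)²/70 + (79−84)²/84 + (69−84)²/84
   = 2.8810 + 13.7286 + 0.2976 + 2.6786
Sum = 19.586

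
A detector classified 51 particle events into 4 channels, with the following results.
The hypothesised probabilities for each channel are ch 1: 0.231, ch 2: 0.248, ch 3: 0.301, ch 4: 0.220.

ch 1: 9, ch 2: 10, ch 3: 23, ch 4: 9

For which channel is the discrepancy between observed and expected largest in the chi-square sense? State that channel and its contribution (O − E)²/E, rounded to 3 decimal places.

Expected counts E_i = n·p_i: 51×0.231 = 11.781, 51×0.248 = 12.648, 51×0.301 = 15.351, 51×0.220 = 11.22.
cat         O        E   (O−E)²/E
ch 1        9   11.781     0.6565
ch 2       10   12.648     0.5544
ch 3       23   15.351     3.8113
ch 4        9    11.22     0.4393
The largest term is for ch 3: 3.811.

ch 3, 3.811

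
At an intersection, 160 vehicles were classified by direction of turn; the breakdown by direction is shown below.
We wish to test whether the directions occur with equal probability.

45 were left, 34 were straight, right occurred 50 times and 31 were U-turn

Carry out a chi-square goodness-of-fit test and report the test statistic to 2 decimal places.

Under H₀ each category has probability 1/4, so each expected count is 160/4 = 40.
χ² = (45−40)²/40 + (34−40)²/40 + (50−40)²/40 + (31−40)²/40
   = 0.625 + 0.900 + 2.500 + 2.025
Sum = 6.05

6.05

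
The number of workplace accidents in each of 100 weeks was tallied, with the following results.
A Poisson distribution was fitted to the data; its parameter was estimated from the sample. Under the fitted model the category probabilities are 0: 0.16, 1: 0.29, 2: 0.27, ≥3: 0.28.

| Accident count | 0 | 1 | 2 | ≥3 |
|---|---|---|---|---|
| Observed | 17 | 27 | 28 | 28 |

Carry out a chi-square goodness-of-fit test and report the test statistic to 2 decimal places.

Expected counts E_i = n·p_i: 100×0.16 = 16, 100×0.29 = 29, 100×0.27 = 27, 100×0.28 = 28.
χ² = (17−16)²/16 + (27−29)²/29 + (28−27)²/27 + (28−28)²/28
   = 0.063 + 0.138 + 0.037 + 0.000
Sum = 0.24

0.24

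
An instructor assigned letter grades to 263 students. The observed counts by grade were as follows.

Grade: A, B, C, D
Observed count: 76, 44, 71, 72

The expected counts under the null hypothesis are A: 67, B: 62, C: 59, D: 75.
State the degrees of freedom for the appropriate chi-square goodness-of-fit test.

3

There are k = 4 categories and no parameters were estimated from the data, so df = 4 − 1 = 3.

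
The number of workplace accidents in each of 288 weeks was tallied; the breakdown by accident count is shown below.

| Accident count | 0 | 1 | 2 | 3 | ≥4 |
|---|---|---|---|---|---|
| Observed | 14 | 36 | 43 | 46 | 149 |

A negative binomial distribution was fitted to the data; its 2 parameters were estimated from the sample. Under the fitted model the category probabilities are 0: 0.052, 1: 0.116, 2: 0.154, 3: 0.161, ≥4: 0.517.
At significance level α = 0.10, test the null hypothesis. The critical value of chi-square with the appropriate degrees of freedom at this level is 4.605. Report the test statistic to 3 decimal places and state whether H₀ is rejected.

Expected counts E_i = n·p_i: 288×0.052 = 14.976, 288×0.116 = 33.408, 288×0.154 = 44.352, 288×0.161 = 46.368, 288×0.517 = 148.896.
cat         O        E   (O−E)²/E
0          14   14.976     0.0636
1          36   33.408     0.2011
2          43   44.352     0.0412
3          46   46.368     0.0029
≥4        149  148.896     0.0001
Sum = 0.309
df = 2. Since 0.309 < 4.605, we do not reject H₀.

0.309; do not reject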